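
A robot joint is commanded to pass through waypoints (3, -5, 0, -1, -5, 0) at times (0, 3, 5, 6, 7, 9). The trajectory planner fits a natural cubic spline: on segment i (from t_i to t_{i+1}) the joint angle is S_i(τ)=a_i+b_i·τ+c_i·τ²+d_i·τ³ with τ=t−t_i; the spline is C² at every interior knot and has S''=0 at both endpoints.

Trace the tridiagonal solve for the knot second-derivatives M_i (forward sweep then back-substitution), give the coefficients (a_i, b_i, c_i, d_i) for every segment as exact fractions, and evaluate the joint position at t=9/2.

  seg 0: a=3 b=-8485/1842 c=0 d=397/1842
  seg 1: a=-5 b=1117/921 c=1191/614 d=-4775/7368
  seg 2: a=0 b=2201/1842 c=-2393/1228 d=-907/3684
  seg 3: a=-1 b=-12677/3684 c=-825/307 d=7841/3684
  seg 4: a=-5 b=-4477/1842 c=4541/1228 d=-4541/7368
S(9/2) = -19719/19648

Δ: Δ0=-8/3, Δ1=5/2, Δ2=-1, Δ3=-4, Δ4=5/2
row 1: diag=10, rhs=31; c'=1/5, d'=31/10
row 2: denom=6−2·1/5=28/5; d'=(-21−2·31/10)/(28/5)=-34/7
row 3: denom=4−1·5/28=107/28; d'=(-18−1·-34/7)/(107/28)=-368/107
row 4: denom=6−1·28/107=614/107; d'=(39−1·-368/107)/(614/107)=4541/614
back: M4=4541/614
back: M3=-368/107−28/107·4541/614=-1650/307
back: M2=-34/7−5/28·-1650/307=-2393/614
back: M1=31/10−1/5·-2393/614=1191/307
M: M0=0, M1=1191/307, M2=-2393/614, M3=-1650/307, M4=4541/614, M5=0
seg 0: a=3, c=M0/2=0, d=(M1−M0)/(6·3)=397/1842, b=Δ0−h0·(2M0+M1)/6=-8485/1842
seg 1: a=-5, c=M1/2=1191/614, d=(M2−M1)/(6·2)=-4775/7368, b=Δ1−h1·(2M1+M2)/6=1117/921
seg 2: a=0, c=M2/2=-2393/1228, d=(M3−M2)/(6·1)=-907/3684, b=Δ2−h2·(2M2+M3)/6=2201/1842
seg 3: a=-1, c=M3/2=-825/307, d=(M4−M3)/(6·1)=7841/3684, b=Δ3−h3·(2M3+M4)/6=-12677/3684
seg 4: a=-5, c=M4/2=4541/1228, d=(M5−M4)/(6·2)=-4541/7368, b=Δ4−h4·(2M4+M5)/6=-4477/1842
t_q=9/2 → seg 1, τ=3/2; S=-5+1117/921·τ+1191/614·τ²+-4775/7368·τ³=-19719/19648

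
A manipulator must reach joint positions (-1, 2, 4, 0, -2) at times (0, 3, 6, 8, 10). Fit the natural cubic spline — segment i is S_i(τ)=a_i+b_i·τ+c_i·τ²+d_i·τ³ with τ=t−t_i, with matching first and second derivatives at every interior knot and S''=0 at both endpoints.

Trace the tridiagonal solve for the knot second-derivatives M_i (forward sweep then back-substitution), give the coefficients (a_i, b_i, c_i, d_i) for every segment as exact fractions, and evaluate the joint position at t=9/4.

  seg 0: a=-1 b=353/420 c=0 d=67/3780
  seg 1: a=2 b=277/210 c=67/420 d=-95/756
  seg 2: a=4 b=-67/60 c=-34/35 d=89/336
  seg 3: a=0 b=-383/210 c=173/280 d=-173/1680
S(9/4) = 1399/1280

Δ: Δ0=1, Δ1=2/3, Δ2=-2, Δ3=-1
row 1: diag=12, rhs=-2; c'=1/4, d'=-1/6
row 2: denom=10−3·1/4=37/4; d'=(-16−3·-1/6)/(37/4)=-62/37
row 3: denom=8−2·8/37=280/37; d'=(6−2·-62/37)/(280/37)=173/140
back: M3=173/140
back: M2=-62/37−8/37·173/140=-68/35
back: M1=-1/6−1/4·-68/35=67/210
M: M0=0, M1=67/210, M2=-68/35, M3=173/140, M4=0
seg 0: a=-1, c=M0/2=0, d=(M1−M0)/(6·3)=67/3780, b=Δ0−h0·(2M0+M1)/6=353/420
seg 1: a=2, c=M1/2=67/420, d=(M2−M1)/(6·3)=-95/756, b=Δ1−h1·(2M1+M2)/6=277/210
seg 2: a=4, c=M2/2=-34/35, d=(M3−M2)/(6·2)=89/336, b=Δ2−h2·(2M2+M3)/6=-67/60
seg 3: a=0, c=M3/2=173/280, d=(M4−M3)/(6·2)=-173/1680, b=Δ3−h3·(2M3+M4)/6=-383/210
t_q=9/4 → seg 0, τ=9/4; S=-1+353/420·τ+0·τ²+67/3780·τ³=1399/1280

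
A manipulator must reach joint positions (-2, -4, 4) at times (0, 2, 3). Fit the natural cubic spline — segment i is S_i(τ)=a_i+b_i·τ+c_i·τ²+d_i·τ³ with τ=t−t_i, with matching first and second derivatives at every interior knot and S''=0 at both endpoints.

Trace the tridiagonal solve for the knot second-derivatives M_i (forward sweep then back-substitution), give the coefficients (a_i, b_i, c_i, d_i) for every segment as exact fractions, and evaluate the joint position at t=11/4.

  seg 0: a=-2 b=-4 c=0 d=3/4
  seg 1: a=-4 b=5 c=9/2 d=-3/2
S(11/4) = 211/128

Δ: Δ0=-1, Δ1=8
row 1: diag=6, rhs=54; c'=1/6, d'=9
back: M1=9
M: M0=0, M1=9, M2=0
seg 0: a=-2, c=M0/2=0, d=(M1−M0)/(6·2)=3/4, b=Δ0−h0·(2M0+M1)/6=-4
seg 1: a=-4, c=M1/2=9/2, d=(M2−M1)/(6·1)=-3/2, b=Δ1−h1·(2M1+M2)/6=5
t_q=11/4 → seg 1, τ=3/4; S=-4+5·τ+9/2·τ²+-3/2·τ³=211/128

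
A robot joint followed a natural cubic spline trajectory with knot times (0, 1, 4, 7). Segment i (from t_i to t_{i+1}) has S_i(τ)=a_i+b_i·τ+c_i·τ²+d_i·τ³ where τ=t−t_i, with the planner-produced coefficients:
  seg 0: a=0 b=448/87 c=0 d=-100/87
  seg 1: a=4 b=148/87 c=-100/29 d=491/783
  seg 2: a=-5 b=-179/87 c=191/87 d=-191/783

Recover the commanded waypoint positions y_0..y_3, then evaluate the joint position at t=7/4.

y_0=0 y_1=4 y_2=-5 y_3=2
S(7/4) = 6683/1856

y_0 = S_0(0) = a_0 = 0
y_1 = S_1(0) = a_1 = 4
y_2 = S_2(0) = a_2 = -5
y_3 = S_2(3) = 2
t_q=7/4 is in segment 1 (τ=3/4); S_1(τ)=6683/1856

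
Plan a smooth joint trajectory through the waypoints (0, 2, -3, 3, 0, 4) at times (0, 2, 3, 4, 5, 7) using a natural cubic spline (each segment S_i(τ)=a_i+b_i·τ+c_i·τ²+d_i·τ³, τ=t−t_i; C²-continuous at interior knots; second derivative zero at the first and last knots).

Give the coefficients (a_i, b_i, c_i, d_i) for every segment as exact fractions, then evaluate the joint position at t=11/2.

  seg 0: a=0 b=2149/493 c=0 d=-414/493
  seg 1: a=2 b=-2819/493 c=-2484/493 d=2838/493
  seg 2: a=-3 b=727/493 c=6030/493 d=-131/17
  seg 3: a=3 b=1390/493 c=-5367/493 d=2498/493
  seg 4: a=0 b=-1850/493 c=2127/493 d=-709/986
S(11/2) = -7001/7888

Δ: Δ0=1, Δ1=-5, Δ2=6, Δ3=-3, Δ4=2
row 1: diag=6, rhs=-36; c'=1/6, d'=-6
row 2: denom=4−1·1/6=23/6; d'=(66−1·-6)/(23/6)=432/23
row 3: denom=4−1·6/23=86/23; d'=(-54−1·432/23)/(86/23)=-837/43
row 4: denom=6−1·23/86=493/86; d'=(30−1·-837/43)/(493/86)=4254/493
back: M4=4254/493
back: M3=-837/43−23/86·4254/493=-10734/493
back: M2=432/23−6/23·-10734/493=12060/493
back: M1=-6−1/6·12060/493=-4968/493
M: M0=0, M1=-4968/493, M2=12060/493, M3=-10734/493, M4=4254/493, M5=0
seg 0: a=0, c=M0/2=0, d=(M1−M0)/(6·2)=-414/493, b=Δ0−h0·(2M0+M1)/6=2149/493
seg 1: a=2, c=M1/2=-2484/493, d=(M2−M1)/(6·1)=2838/493, b=Δ1−h1·(2M1+M2)/6=-2819/493
seg 2: a=-3, c=M2/2=6030/493, d=(M3−M2)/(6·1)=-131/17, b=Δ2−h2·(2M2+M3)/6=727/493
seg 3: a=3, c=M3/2=-5367/493, d=(M4−M3)/(6·1)=2498/493, b=Δ3−h3·(2M3+M4)/6=1390/493
seg 4: a=0, c=M4/2=2127/493, d=(M5−M4)/(6·2)=-709/986, b=Δ4−h4·(2M4+M5)/6=-1850/493
t_q=11/2 → seg 4, τ=1/2; S=0+-1850/493·τ+2127/493·τ²+-709/986·τ³=-7001/7888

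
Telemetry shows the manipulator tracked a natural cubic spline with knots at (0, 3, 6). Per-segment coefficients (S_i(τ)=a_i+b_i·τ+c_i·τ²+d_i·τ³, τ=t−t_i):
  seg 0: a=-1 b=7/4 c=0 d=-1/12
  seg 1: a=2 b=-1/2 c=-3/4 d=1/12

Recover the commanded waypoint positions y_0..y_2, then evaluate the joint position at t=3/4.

y_0 = S_0(0) = a_0 = -1
y_1 = S_1(0) = a_1 = 2
y_2 = S_1(3) = -4
t_q=3/4 is in segment 0 (τ=3/4); S_0(τ)=71/256

y_0=-1 y_1=2 y_2=-4
S(3/4) = 71/256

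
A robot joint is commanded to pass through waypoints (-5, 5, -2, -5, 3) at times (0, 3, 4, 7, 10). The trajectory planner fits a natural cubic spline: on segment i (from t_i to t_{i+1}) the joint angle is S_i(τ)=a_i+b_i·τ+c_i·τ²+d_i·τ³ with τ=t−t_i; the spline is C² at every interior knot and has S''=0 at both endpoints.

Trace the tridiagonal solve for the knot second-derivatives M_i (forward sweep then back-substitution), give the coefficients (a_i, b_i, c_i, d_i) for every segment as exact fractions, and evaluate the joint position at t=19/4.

Δ: Δ0=10/3, Δ1=-7, Δ2=-1, Δ3=8/3
row 1: diag=8, rhs=-62; c'=1/8, d'=-31/4
row 2: denom=8−1·1/8=63/8; d'=(36−1·-31/4)/(63/8)=50/9
row 3: denom=12−3·8/21=76/7; d'=(22−3·50/9)/(76/7)=28/57
back: M3=28/57
back: M2=50/9−8/21·28/57=102/19
back: M1=-31/4−1/8·102/19=-160/19
M: M0=0, M1=-160/19, M2=102/19, M3=28/57, M4=0
seg 0: a=-5, c=M0/2=0, d=(M1−M0)/(6·3)=-80/171, b=Δ0−h0·(2M0+M1)/6=430/57
seg 1: a=5, c=M1/2=-80/19, d=(M2−M1)/(6·1)=131/57, b=Δ1−h1·(2M1+M2)/6=-290/57
seg 2: a=-2, c=M2/2=51/19, d=(M3−M2)/(6·3)=-139/513, b=Δ2−h2·(2M2+M3)/6=-377/57
seg 3: a=-5, c=M3/2=14/57, d=(M4−M3)/(6·3)=-14/513, b=Δ3−h3·(2M3+M4)/6=124/57
t_q=19/4 → seg 2, τ=3/4; S=-2+-377/57·τ+51/19·τ²+-139/513·τ³=-6767/1216

  seg 0: a=-5 b=430/57 c=0 d=-80/171
  seg 1: a=5 b=-290/57 c=-80/19 d=131/57
  seg 2: a=-2 b=-377/57 c=51/19 d=-139/513
  seg 3: a=-5 b=124/57 c=14/57 d=-14/513
S(19/4) = -6767/1216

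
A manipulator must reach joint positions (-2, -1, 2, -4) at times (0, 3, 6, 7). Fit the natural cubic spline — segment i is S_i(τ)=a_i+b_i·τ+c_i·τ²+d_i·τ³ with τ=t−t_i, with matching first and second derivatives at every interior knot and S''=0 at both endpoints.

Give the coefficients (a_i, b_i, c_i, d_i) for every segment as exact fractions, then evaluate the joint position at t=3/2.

Δ: Δ0=1/3, Δ1=1, Δ2=-6
row 1: diag=12, rhs=4; c'=1/4, d'=1/3
row 2: denom=8−3·1/4=29/4; d'=(-42−3·1/3)/(29/4)=-172/29
back: M2=-172/29
back: M1=1/3−1/4·-172/29=158/87
M: M0=0, M1=158/87, M2=-172/29, M3=0
seg 0: a=-2, c=M0/2=0, d=(M1−M0)/(6·3)=79/783, b=Δ0−h0·(2M0+M1)/6=-50/87
seg 1: a=-1, c=M1/2=79/87, d=(M2−M1)/(6·3)=-337/783, b=Δ1−h1·(2M1+M2)/6=187/87
seg 2: a=2, c=M2/2=-86/29, d=(M3−M2)/(6·1)=86/87, b=Δ2−h2·(2M2+M3)/6=-350/87
t_q=3/2 → seg 0, τ=3/2; S=-2+-50/87·τ+0·τ²+79/783·τ³=-585/232

  seg 0: a=-2 b=-50/87 c=0 d=79/783
  seg 1: a=-1 b=187/87 c=79/87 d=-337/783
  seg 2: a=2 b=-350/87 c=-86/29 d=86/87
S(3/2) = -585/232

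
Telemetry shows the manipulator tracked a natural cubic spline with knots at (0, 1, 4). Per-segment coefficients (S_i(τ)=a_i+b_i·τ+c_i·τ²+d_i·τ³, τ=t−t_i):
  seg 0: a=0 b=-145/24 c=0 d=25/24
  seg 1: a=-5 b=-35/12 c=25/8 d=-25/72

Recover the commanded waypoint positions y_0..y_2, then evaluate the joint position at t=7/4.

y_0=0 y_1=-5 y_2=5
S(7/4) = -2855/512

y_0 = S_0(0) = a_0 = 0
y_1 = S_1(0) = a_1 = -5
y_2 = S_1(3) = 5
t_q=7/4 is in segment 1 (τ=3/4); S_1(τ)=-2855/512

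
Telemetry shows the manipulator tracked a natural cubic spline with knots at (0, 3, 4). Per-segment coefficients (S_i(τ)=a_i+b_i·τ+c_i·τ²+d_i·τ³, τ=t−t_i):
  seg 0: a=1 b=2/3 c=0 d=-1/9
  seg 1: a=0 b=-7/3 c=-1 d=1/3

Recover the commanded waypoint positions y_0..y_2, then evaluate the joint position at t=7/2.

y_0 = S_0(0) = a_0 = 1
y_1 = S_1(0) = a_1 = 0
y_2 = S_1(1) = -3
t_q=7/2 is in segment 1 (τ=1/2); S_1(τ)=-11/8

y_0=1 y_1=0 y_2=-3
S(7/2) = -11/8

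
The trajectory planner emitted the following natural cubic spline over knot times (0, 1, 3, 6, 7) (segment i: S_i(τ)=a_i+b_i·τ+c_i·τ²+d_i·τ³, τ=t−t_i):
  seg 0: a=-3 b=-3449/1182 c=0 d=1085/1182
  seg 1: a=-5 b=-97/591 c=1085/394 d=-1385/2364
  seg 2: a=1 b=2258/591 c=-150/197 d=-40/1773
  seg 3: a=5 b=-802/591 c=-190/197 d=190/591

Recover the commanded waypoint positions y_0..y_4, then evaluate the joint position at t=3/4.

y_0 = S_0(0) = a_0 = -3
y_1 = S_1(0) = a_1 = -5
y_2 = S_2(0) = a_2 = 1
y_3 = S_3(0) = a_3 = 5
y_4 = S_3(1) = 3
t_q=3/4 is in segment 0 (τ=3/4); S_0(τ)=-121067/25216

y_0=-3 y_1=-5 y_2=1 y_3=5 y_4=3
S(3/4) = -121067/25216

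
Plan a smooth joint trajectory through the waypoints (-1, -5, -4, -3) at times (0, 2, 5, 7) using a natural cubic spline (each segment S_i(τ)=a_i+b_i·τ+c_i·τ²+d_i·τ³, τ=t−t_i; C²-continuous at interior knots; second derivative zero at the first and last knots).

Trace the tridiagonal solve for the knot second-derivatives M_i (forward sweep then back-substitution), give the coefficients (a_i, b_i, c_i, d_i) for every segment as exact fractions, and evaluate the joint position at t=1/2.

  seg 0: a=-1 b=-683/273 c=0 d=137/1092
  seg 1: a=-5 b=-272/273 c=137/182 d=-13/126
  seg 2: a=-4 b=401/546 c=-16/91 d=8/273
S(1/2) = -6509/2912

Δ: Δ0=-2, Δ1=1/3, Δ2=1/2
row 1: diag=10, rhs=14; c'=3/10, d'=7/5
row 2: denom=10−3·3/10=91/10; d'=(1−3·7/5)/(91/10)=-32/91
back: M2=-32/91
back: M1=7/5−3/10·-32/91=137/91
M: M0=0, M1=137/91, M2=-32/91, M3=0
seg 0: a=-1, c=M0/2=0, d=(M1−M0)/(6·2)=137/1092, b=Δ0−h0·(2M0+M1)/6=-683/273
seg 1: a=-5, c=M1/2=137/182, d=(M2−M1)/(6·3)=-13/126, b=Δ1−h1·(2M1+M2)/6=-272/273
seg 2: a=-4, c=M2/2=-16/91, d=(M3−M2)/(6·2)=8/273, b=Δ2−h2·(2M2+M3)/6=401/546
t_q=1/2 → seg 0, τ=1/2; S=-1+-683/273·τ+0·τ²+137/1092·τ³=-6509/2912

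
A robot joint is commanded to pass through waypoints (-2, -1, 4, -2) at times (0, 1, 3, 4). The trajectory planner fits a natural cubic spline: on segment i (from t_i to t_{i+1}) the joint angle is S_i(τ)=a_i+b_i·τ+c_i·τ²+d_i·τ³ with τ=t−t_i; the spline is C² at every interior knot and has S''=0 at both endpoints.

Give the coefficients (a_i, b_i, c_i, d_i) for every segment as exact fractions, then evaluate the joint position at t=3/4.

  seg 0: a=-2 b=3/16 c=0 d=13/16
  seg 1: a=-1 b=21/8 c=39/16 d=-5/4
  seg 2: a=4 b=-21/8 c=-81/16 d=27/16
S(3/4) = -1553/1024

Δ: Δ0=1, Δ1=5/2, Δ2=-6
row 1: diag=6, rhs=9; c'=1/3, d'=3/2
row 2: denom=6−2·1/3=16/3; d'=(-51−2·3/2)/(16/3)=-81/8
back: M2=-81/8
back: M1=3/2−1/3·-81/8=39/8
M: M0=0, M1=39/8, M2=-81/8, M3=0
seg 0: a=-2, c=M0/2=0, d=(M1−M0)/(6·1)=13/16, b=Δ0−h0·(2M0+M1)/6=3/16
seg 1: a=-1, c=M1/2=39/16, d=(M2−M1)/(6·2)=-5/4, b=Δ1−h1·(2M1+M2)/6=21/8
seg 2: a=4, c=M2/2=-81/16, d=(M3−M2)/(6·1)=27/16, b=Δ2−h2·(2M2+M3)/6=-21/8
t_q=3/4 → seg 0, τ=3/4; S=-2+3/16·τ+0·τ²+13/16·τ³=-1553/1024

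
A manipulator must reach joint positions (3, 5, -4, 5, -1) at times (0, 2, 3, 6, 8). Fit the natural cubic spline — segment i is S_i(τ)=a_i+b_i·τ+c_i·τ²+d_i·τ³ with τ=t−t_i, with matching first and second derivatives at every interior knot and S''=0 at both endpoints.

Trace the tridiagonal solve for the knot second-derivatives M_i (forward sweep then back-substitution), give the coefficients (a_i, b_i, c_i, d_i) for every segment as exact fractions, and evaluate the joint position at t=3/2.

  seg 0: a=3 b=66/13 c=0 d=-53/52
  seg 1: a=5 b=-93/13 c=-159/26 d=111/26
  seg 2: a=-4 b=-171/26 c=87/13 d=-7/6
  seg 3: a=5 b=27/13 c=-99/26 d=33/52
S(3/2) = 2985/416

Δ: Δ0=1, Δ1=-9, Δ2=3, Δ3=-3
row 1: diag=6, rhs=-60; c'=1/6, d'=-10
row 2: denom=8−1·1/6=47/6; d'=(72−1·-10)/(47/6)=492/47
row 3: denom=10−3·18/47=416/47; d'=(-36−3·492/47)/(416/47)=-99/13
back: M3=-99/13
back: M2=492/47−18/47·-99/13=174/13
back: M1=-10−1/6·174/13=-159/13
M: M0=0, M1=-159/13, M2=174/13, M3=-99/13, M4=0
seg 0: a=3, c=M0/2=0, d=(M1−M0)/(6·2)=-53/52, b=Δ0−h0·(2M0+M1)/6=66/13
seg 1: a=5, c=M1/2=-159/26, d=(M2−M1)/(6·1)=111/26, b=Δ1−h1·(2M1+M2)/6=-93/13
seg 2: a=-4, c=M2/2=87/13, d=(M3−M2)/(6·3)=-7/6, b=Δ2−h2·(2M2+M3)/6=-171/26
seg 3: a=5, c=M3/2=-99/26, d=(M4−M3)/(6·2)=33/52, b=Δ3−h3·(2M3+M4)/6=27/13
t_q=3/2 → seg 0, τ=3/2; S=3+66/13·τ+0·τ²+-53/52·τ³=2985/416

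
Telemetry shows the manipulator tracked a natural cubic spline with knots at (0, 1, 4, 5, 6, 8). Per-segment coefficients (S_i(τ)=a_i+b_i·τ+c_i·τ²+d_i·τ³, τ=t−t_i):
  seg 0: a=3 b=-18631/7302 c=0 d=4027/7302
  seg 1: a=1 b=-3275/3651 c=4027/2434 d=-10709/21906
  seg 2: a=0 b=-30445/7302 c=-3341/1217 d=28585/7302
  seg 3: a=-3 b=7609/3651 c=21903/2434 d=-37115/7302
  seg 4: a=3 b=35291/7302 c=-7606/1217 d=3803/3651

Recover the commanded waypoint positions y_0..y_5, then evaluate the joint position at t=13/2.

y_0=3 y_1=1 y_2=0 y_3=-3 y_4=3 y_5=-4
S(13/2) = 38791/9736

y_0 = S_0(0) = a_0 = 3
y_1 = S_1(0) = a_1 = 1
y_2 = S_2(0) = a_2 = 0
y_3 = S_3(0) = a_3 = -3
y_4 = S_4(0) = a_4 = 3
y_5 = S_4(2) = -4
t_q=13/2 is in segment 4 (τ=1/2); S_4(τ)=38791/9736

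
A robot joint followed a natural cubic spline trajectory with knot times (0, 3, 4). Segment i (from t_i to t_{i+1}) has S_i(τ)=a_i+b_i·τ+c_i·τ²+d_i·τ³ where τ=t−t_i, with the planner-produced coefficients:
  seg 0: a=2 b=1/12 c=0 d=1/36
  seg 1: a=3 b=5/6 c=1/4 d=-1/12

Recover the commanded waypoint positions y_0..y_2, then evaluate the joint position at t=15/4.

y_0=2 y_1=3 y_2=4
S(15/4) = 955/256

y_0 = S_0(0) = a_0 = 2
y_1 = S_1(0) = a_1 = 3
y_2 = S_1(1) = 4
t_q=15/4 is in segment 1 (τ=3/4); S_1(τ)=955/256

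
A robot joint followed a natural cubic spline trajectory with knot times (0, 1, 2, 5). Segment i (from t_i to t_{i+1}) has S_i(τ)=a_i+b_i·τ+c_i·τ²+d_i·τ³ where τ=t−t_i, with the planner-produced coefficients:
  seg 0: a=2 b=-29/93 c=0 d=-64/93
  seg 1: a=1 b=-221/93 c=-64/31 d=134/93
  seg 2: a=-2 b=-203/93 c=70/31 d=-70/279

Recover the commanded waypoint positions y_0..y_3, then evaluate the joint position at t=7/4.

y_0 = S_0(0) = a_0 = 2
y_1 = S_1(0) = a_1 = 1
y_2 = S_2(0) = a_2 = -2
y_3 = S_2(3) = 5
t_q=7/4 is in segment 1 (τ=3/4); S_1(τ)=-1325/992

y_0=2 y_1=1 y_2=-2 y_3=5
S(7/4) = -1325/992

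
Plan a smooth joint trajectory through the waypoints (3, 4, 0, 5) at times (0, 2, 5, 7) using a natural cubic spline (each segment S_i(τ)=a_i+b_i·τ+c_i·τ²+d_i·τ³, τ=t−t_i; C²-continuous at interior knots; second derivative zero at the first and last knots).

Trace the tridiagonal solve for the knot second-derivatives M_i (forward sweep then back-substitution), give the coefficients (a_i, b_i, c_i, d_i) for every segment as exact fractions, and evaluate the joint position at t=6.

Δ: Δ0=1/2, Δ1=-4/3, Δ2=5/2
row 1: diag=10, rhs=-11; c'=3/10, d'=-11/10
row 2: denom=10−3·3/10=91/10; d'=(23−3·-11/10)/(91/10)=263/91
back: M2=263/91
back: M1=-11/10−3/10·263/91=-179/91
M: M0=0, M1=-179/91, M2=263/91, M3=0
seg 0: a=3, c=M0/2=0, d=(M1−M0)/(6·2)=-179/1092, b=Δ0−h0·(2M0+M1)/6=631/546
seg 1: a=4, c=M1/2=-179/182, d=(M2−M1)/(6·3)=17/63, b=Δ1−h1·(2M1+M2)/6=-443/546
seg 2: a=0, c=M2/2=263/182, d=(M3−M2)/(6·2)=-263/1092, b=Δ2−h2·(2M2+M3)/6=313/546
t_q=6 → seg 2, τ=1; S=0+313/546·τ+263/182·τ²+-263/1092·τ³=647/364

  seg 0: a=3 b=631/546 c=0 d=-179/1092
  seg 1: a=4 b=-443/546 c=-179/182 d=17/63
  seg 2: a=0 b=313/546 c=263/182 d=-263/1092
S(6) = 647/364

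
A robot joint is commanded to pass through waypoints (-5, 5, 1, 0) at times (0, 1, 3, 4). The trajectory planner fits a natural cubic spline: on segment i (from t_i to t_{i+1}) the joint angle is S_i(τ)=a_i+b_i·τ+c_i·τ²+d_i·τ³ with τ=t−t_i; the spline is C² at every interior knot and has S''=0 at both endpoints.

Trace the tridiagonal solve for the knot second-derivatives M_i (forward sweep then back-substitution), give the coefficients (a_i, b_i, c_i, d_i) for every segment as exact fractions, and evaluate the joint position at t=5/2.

  seg 0: a=-5 b=197/16 c=0 d=-37/16
  seg 1: a=5 b=43/8 c=-111/16 d=13/8
  seg 2: a=1 b=-23/8 c=45/16 d=-15/16
S(5/2) = 47/16

Δ: Δ0=10, Δ1=-2, Δ2=-1
row 1: diag=6, rhs=-72; c'=1/3, d'=-12
row 2: denom=6−2·1/3=16/3; d'=(6−2·-12)/(16/3)=45/8
back: M2=45/8
back: M1=-12−1/3·45/8=-111/8
M: M0=0, M1=-111/8, M2=45/8, M3=0
seg 0: a=-5, c=M0/2=0, d=(M1−M0)/(6·1)=-37/16, b=Δ0−h0·(2M0+M1)/6=197/16
seg 1: a=5, c=M1/2=-111/16, d=(M2−M1)/(6·2)=13/8, b=Δ1−h1·(2M1+M2)/6=43/8
seg 2: a=1, c=M2/2=45/16, d=(M3−M2)/(6·1)=-15/16, b=Δ2−h2·(2M2+M3)/6=-23/8
t_q=5/2 → seg 1, τ=3/2; S=5+43/8·τ+-111/16·τ²+13/8·τ³=47/16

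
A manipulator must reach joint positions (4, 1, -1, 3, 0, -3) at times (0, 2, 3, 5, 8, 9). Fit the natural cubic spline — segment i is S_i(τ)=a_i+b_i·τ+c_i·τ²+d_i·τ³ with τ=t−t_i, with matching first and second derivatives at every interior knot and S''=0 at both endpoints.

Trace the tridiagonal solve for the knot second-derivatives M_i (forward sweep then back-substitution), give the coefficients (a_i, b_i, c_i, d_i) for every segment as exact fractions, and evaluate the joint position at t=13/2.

Δ: Δ0=-3/2, Δ1=-2, Δ2=2, Δ3=-1, Δ4=-3
row 1: diag=6, rhs=-3; c'=1/6, d'=-1/2
row 2: denom=6−1·1/6=35/6; d'=(24−1·-1/2)/(35/6)=21/5
row 3: denom=10−2·12/35=326/35; d'=(-18−2·21/5)/(326/35)=-462/163
row 4: denom=8−3·105/326=2293/326; d'=(-12−3·-462/163)/(2293/326)=-1140/2293
back: M4=-1140/2293
back: M3=-462/163−105/326·-1140/2293=-6132/2293
back: M2=21/5−12/35·-6132/2293=11733/2293
back: M1=-1/2−1/6·11733/2293=-3102/2293
M: M0=0, M1=-3102/2293, M2=11733/2293, M3=-6132/2293, M4=-1140/2293, M5=0
seg 0: a=4, c=M0/2=0, d=(M1−M0)/(6·2)=-517/4586, b=Δ0−h0·(2M0+M1)/6=-4811/4586
seg 1: a=1, c=M1/2=-1551/2293, d=(M2−M1)/(6·1)=4945/4586, b=Δ1−h1·(2M1+M2)/6=-11015/4586
seg 2: a=-1, c=M2/2=11733/4586, d=(M3−M2)/(6·2)=-5955/9172, b=Δ2−h2·(2M2+M3)/6=-1192/2293
seg 3: a=3, c=M3/2=-3066/2293, d=(M4−M3)/(6·3)=832/6879, b=Δ3−h3·(2M3+M4)/6=4409/2293
seg 4: a=0, c=M4/2=-570/2293, d=(M5−M4)/(6·1)=190/2293, b=Δ4−h4·(2M4+M5)/6=-6499/2293
t_q=13/2 → seg 3, τ=3/2; S=3+4409/2293·τ+-3066/2293·τ²+832/6879·τ³=7530/2293

  seg 0: a=4 b=-4811/4586 c=0 d=-517/4586
  seg 1: a=1 b=-11015/4586 c=-1551/2293 d=4945/4586
  seg 2: a=-1 b=-1192/2293 c=11733/4586 d=-5955/9172
  seg 3: a=3 b=4409/2293 c=-3066/2293 d=832/6879
  seg 4: a=0 b=-6499/2293 c=-570/2293 d=190/2293
S(13/2) = 7530/2293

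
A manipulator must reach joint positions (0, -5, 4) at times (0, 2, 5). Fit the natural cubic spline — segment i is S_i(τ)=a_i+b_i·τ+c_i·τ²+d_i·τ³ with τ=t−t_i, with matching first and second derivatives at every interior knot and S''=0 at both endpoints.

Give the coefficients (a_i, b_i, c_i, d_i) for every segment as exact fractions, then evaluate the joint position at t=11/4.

Δ: Δ0=-5/2, Δ1=3
row 1: diag=10, rhs=33; c'=3/10, d'=33/10
back: M1=33/10
M: M0=0, M1=33/10, M2=0
seg 0: a=0, c=M0/2=0, d=(M1−M0)/(6·2)=11/40, b=Δ0−h0·(2M0+M1)/6=-18/5
seg 1: a=-5, c=M1/2=33/20, d=(M2−M1)/(6·3)=-11/60, b=Δ1−h1·(2M1+M2)/6=-3/10
t_q=11/4 → seg 1, τ=3/4; S=-5+-3/10·τ+33/20·τ²+-11/60·τ³=-5599/1280

  seg 0: a=0 b=-18/5 c=0 d=11/40
  seg 1: a=-5 b=-3/10 c=33/20 d=-11/60
S(11/4) = -5599/1280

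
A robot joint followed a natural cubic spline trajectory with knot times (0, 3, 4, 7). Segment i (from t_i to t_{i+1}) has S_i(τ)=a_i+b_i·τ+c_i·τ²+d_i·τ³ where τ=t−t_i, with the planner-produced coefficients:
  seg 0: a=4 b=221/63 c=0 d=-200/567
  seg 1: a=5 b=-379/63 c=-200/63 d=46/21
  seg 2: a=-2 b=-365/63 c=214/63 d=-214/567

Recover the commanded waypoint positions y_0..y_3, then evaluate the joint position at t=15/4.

y_0 = S_0(0) = a_0 = 4
y_1 = S_1(0) = a_1 = 5
y_2 = S_2(0) = a_2 = -2
y_3 = S_2(3) = 1
t_q=15/4 is in segment 1 (τ=3/4); S_1(τ)=-251/672

y_0=4 y_1=5 y_2=-2 y_3=1
S(15/4) = -251/672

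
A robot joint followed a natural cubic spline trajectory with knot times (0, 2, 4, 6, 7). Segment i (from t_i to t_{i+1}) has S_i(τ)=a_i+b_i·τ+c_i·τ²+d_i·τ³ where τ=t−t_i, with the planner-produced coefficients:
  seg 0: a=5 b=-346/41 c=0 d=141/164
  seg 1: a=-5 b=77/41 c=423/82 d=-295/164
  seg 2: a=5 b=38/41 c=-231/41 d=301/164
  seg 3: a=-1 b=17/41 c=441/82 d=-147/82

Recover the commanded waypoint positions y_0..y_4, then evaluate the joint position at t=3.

y_0 = S_0(0) = a_0 = 5
y_1 = S_1(0) = a_1 = -5
y_2 = S_2(0) = a_2 = 5
y_3 = S_3(0) = a_3 = -1
y_4 = S_3(1) = 3
t_q=3 is in segment 1 (τ=1); S_1(τ)=39/164

y_0=5 y_1=-5 y_2=5 y_3=-1 y_4=3
S(3) = 39/164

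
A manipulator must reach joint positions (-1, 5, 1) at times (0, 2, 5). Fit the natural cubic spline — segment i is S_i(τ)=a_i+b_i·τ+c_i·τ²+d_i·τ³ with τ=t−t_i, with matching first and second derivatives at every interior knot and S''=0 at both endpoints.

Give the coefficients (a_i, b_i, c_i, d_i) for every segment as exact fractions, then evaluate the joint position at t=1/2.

Δ: Δ0=3, Δ1=-4/3
row 1: diag=10, rhs=-26; c'=3/10, d'=-13/5
back: M1=-13/5
M: M0=0, M1=-13/5, M2=0
seg 0: a=-1, c=M0/2=0, d=(M1−M0)/(6·2)=-13/60, b=Δ0−h0·(2M0+M1)/6=58/15
seg 1: a=5, c=M1/2=-13/10, d=(M2−M1)/(6·3)=13/90, b=Δ1−h1·(2M1+M2)/6=19/15
t_q=1/2 → seg 0, τ=1/2; S=-1+58/15·τ+0·τ²+-13/60·τ³=29/32

  seg 0: a=-1 b=58/15 c=0 d=-13/60
  seg 1: a=5 b=19/15 c=-13/10 d=13/90
S(1/2) = 29/32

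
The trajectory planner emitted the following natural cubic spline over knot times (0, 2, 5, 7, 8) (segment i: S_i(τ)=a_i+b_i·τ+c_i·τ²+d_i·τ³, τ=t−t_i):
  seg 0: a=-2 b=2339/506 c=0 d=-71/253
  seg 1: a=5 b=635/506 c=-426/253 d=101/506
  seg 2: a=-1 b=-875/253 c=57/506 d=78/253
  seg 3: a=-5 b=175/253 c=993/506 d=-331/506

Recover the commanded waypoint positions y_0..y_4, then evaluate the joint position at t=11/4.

y_0 = S_0(0) = a_0 = -2
y_1 = S_1(0) = a_1 = 5
y_2 = S_2(0) = a_2 = -1
y_3 = S_3(0) = a_3 = -5
y_4 = S_3(1) = -3
t_q=11/4 is in segment 1 (τ=3/4); S_1(τ)=164455/32384

y_0=-2 y_1=5 y_2=-1 y_3=-5 y_4=-3
S(11/4) = 164455/32384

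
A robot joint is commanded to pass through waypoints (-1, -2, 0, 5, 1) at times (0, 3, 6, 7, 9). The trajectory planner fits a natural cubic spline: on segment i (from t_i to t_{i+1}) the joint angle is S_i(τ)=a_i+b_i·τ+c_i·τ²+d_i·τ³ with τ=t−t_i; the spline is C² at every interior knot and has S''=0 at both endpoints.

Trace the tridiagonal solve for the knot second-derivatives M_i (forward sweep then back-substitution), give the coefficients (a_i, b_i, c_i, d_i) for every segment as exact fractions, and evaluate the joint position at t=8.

Δ: Δ0=-1/3, Δ1=2/3, Δ2=5, Δ3=-2
row 1: diag=12, rhs=6; c'=1/4, d'=1/2
row 2: denom=8−3·1/4=29/4; d'=(26−3·1/2)/(29/4)=98/29
row 3: denom=6−1·4/29=170/29; d'=(-42−1·98/29)/(170/29)=-658/85
back: M3=-658/85
back: M2=98/29−4/29·-658/85=378/85
back: M1=1/2−1/4·378/85=-52/85
M: M0=0, M1=-52/85, M2=378/85, M3=-658/85, M4=0
seg 0: a=-1, c=M0/2=0, d=(M1−M0)/(6·3)=-26/765, b=Δ0−h0·(2M0+M1)/6=-7/255
seg 1: a=-2, c=M1/2=-26/85, d=(M2−M1)/(6·3)=43/153, b=Δ1−h1·(2M1+M2)/6=-241/255
seg 2: a=0, c=M2/2=189/85, d=(M3−M2)/(6·1)=-518/255, b=Δ2−h2·(2M2+M3)/6=1226/255
seg 3: a=5, c=M3/2=-329/85, d=(M4−M3)/(6·2)=329/510, b=Δ3−h3·(2M3+M4)/6=806/255
t_q=8 → seg 3, τ=1; S=5+806/255·τ+-329/85·τ²+329/510·τ³=839/170

  seg 0: a=-1 b=-7/255 c=0 d=-26/765
  seg 1: a=-2 b=-241/255 c=-26/85 d=43/153
  seg 2: a=0 b=1226/255 c=189/85 d=-518/255
  seg 3: a=5 b=806/255 c=-329/85 d=329/510
S(8) = 839/170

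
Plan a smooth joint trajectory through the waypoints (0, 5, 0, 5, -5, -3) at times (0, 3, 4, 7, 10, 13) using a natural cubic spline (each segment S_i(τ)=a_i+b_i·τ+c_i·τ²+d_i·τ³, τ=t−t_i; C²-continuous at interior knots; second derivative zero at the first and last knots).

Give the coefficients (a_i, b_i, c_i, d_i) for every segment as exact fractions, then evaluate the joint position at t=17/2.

Δ: Δ0=5/3, Δ1=-5, Δ2=5/3, Δ3=-10/3, Δ4=2/3
row 1: diag=8, rhs=-40; c'=1/8, d'=-5
row 2: denom=8−1·1/8=63/8; d'=(40−1·-5)/(63/8)=40/7
row 3: denom=12−3·8/21=76/7; d'=(-30−3·40/7)/(76/7)=-165/38
row 4: denom=12−3·21/76=849/76; d'=(24−3·-165/38)/(849/76)=938/283
back: M4=938/283
back: M3=-165/38−21/76·938/283=-1488/283
back: M2=40/7−8/21·-1488/283=2184/283
back: M1=-5−1/8·2184/283=-1688/283
M: M0=0, M1=-1688/283, M2=2184/283, M3=-1488/283, M4=938/283, M5=0
seg 0: a=0, c=M0/2=0, d=(M1−M0)/(6·3)=-844/2547, b=Δ0−h0·(2M0+M1)/6=3947/849
seg 1: a=5, c=M1/2=-844/283, d=(M2−M1)/(6·1)=1936/849, b=Δ1−h1·(2M1+M2)/6=-3649/849
seg 2: a=0, c=M2/2=1092/283, d=(M3−M2)/(6·3)=-204/283, b=Δ2−h2·(2M2+M3)/6=-2905/849
seg 3: a=5, c=M3/2=-744/283, d=(M4−M3)/(6·3)=1213/2547, b=Δ3−h3·(2M3+M4)/6=227/849
seg 4: a=-5, c=M4/2=469/283, d=(M5−M4)/(6·3)=-469/2547, b=Δ4−h4·(2M4+M5)/6=-2248/849
t_q=17/2 → seg 3, τ=3/2; S=5+227/849·τ+-744/283·τ²+1213/2547·τ³=2475/2264

  seg 0: a=0 b=3947/849 c=0 d=-844/2547
  seg 1: a=5 b=-3649/849 c=-844/283 d=1936/849
  seg 2: a=0 b=-2905/849 c=1092/283 d=-204/283
  seg 3: a=5 b=227/849 c=-744/283 d=1213/2547
  seg 4: a=-5 b=-2248/849 c=469/283 d=-469/2547
S(17/2) = 2475/2264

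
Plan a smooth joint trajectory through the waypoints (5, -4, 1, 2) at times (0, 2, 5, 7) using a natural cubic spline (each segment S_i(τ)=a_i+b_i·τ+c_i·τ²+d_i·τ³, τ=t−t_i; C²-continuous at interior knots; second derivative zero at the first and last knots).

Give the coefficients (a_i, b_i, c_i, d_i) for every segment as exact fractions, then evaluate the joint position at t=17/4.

  seg 0: a=5 b=-3239/546 c=0 d=391/1092
  seg 1: a=-4 b=-893/546 c=391/182 d=-22/63
  seg 2: a=1 b=997/546 c=-181/182 d=181/1092
S(17/4) = -569/728

Δ: Δ0=-9/2, Δ1=5/3, Δ2=1/2
row 1: diag=10, rhs=37; c'=3/10, d'=37/10
row 2: denom=10−3·3/10=91/10; d'=(-7−3·37/10)/(91/10)=-181/91
back: M2=-181/91
back: M1=37/10−3/10·-181/91=391/91
M: M0=0, M1=391/91, M2=-181/91, M3=0
seg 0: a=5, c=M0/2=0, d=(M1−M0)/(6·2)=391/1092, b=Δ0−h0·(2M0+M1)/6=-3239/546
seg 1: a=-4, c=M1/2=391/182, d=(M2−M1)/(6·3)=-22/63, b=Δ1−h1·(2M1+M2)/6=-893/546
seg 2: a=1, c=M2/2=-181/182, d=(M3−M2)/(6·2)=181/1092, b=Δ2−h2·(2M2+M3)/6=997/546
t_q=17/4 → seg 1, τ=9/4; S=-4+-893/546·τ+391/182·τ²+-22/63·τ³=-569/728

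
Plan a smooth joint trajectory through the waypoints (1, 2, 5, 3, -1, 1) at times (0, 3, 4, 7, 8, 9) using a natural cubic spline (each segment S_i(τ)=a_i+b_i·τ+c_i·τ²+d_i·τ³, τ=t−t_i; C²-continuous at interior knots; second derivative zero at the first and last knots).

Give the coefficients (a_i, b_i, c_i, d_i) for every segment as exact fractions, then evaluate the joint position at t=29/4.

Δ: Δ0=1/3, Δ1=3, Δ2=-2/3, Δ3=-4, Δ4=2
row 1: diag=8, rhs=16; c'=1/8, d'=2
row 2: denom=8−1·1/8=63/8; d'=(-22−1·2)/(63/8)=-64/21
row 3: denom=8−3·8/21=48/7; d'=(-20−3·-64/21)/(48/7)=-19/12
row 4: denom=4−1·7/48=185/48; d'=(36−1·-19/12)/(185/48)=1804/185
back: M4=1804/185
back: M3=-19/12−7/48·1804/185=-556/185
back: M2=-64/21−8/21·-556/185=-352/185
back: M1=2−1/8·-352/185=414/185
M: M0=0, M1=414/185, M2=-352/185, M3=-556/185, M4=1804/185, M5=0
seg 0: a=1, c=M0/2=0, d=(M1−M0)/(6·3)=23/185, b=Δ0−h0·(2M0+M1)/6=-436/555
seg 1: a=2, c=M1/2=207/185, d=(M2−M1)/(6·1)=-383/555, b=Δ1−h1·(2M1+M2)/6=1427/555
seg 2: a=5, c=M2/2=-176/185, d=(M3−M2)/(6·3)=-34/555, b=Δ2−h2·(2M2+M3)/6=304/111
seg 3: a=3, c=M3/2=-278/185, d=(M4−M3)/(6·1)=236/111, b=Δ3−h3·(2M3+M4)/6=-2566/555
seg 4: a=-1, c=M4/2=902/185, d=(M5−M4)/(6·1)=-902/555, b=Δ4−h4·(2M4+M5)/6=-694/555
t_q=29/4 → seg 3, τ=1/4; S=3+-2566/555·τ+-278/185·τ²+236/111·τ³=5279/2960

  seg 0: a=1 b=-436/555 c=0 d=23/185
  seg 1: a=2 b=1427/555 c=207/185 d=-383/555
  seg 2: a=5 b=304/111 c=-176/185 d=-34/555
  seg 3: a=3 b=-2566/555 c=-278/185 d=236/111
  seg 4: a=-1 b=-694/555 c=902/185 d=-902/555
S(29/4) = 5279/2960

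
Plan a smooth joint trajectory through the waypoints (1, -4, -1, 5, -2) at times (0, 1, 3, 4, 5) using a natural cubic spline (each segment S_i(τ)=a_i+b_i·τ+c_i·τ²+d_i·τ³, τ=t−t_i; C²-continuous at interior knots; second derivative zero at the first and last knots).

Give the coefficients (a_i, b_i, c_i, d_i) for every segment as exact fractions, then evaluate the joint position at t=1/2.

  seg 0: a=1 b=-1395/244 c=0 d=175/244
  seg 1: a=-4 b=-435/122 c=525/244 d=93/488
  seg 2: a=-1 b=447/61 c=201/61 d=-282/61
  seg 3: a=5 b=3/61 c=-645/61 d=215/61
S(1/2) = -3453/1952

Δ: Δ0=-5, Δ1=3/2, Δ2=6, Δ3=-7
row 1: diag=6, rhs=39; c'=1/3, d'=13/2
row 2: denom=6−2·1/3=16/3; d'=(27−2·13/2)/(16/3)=21/8
row 3: denom=4−1·3/16=61/16; d'=(-78−1·21/8)/(61/16)=-1290/61
back: M3=-1290/61
back: M2=21/8−3/16·-1290/61=402/61
back: M1=13/2−1/3·402/61=525/122
M: M0=0, M1=525/122, M2=402/61, M3=-1290/61, M4=0
seg 0: a=1, c=M0/2=0, d=(M1−M0)/(6·1)=175/244, b=Δ0−h0·(2M0+M1)/6=-1395/244
seg 1: a=-4, c=M1/2=525/244, d=(M2−M1)/(6·2)=93/488, b=Δ1−h1·(2M1+M2)/6=-435/122
seg 2: a=-1, c=M2/2=201/61, d=(M3−M2)/(6·1)=-282/61, b=Δ2−h2·(2M2+M3)/6=447/61
seg 3: a=5, c=M3/2=-645/61, d=(M4−M3)/(6·1)=215/61, b=Δ3−h3·(2M3+M4)/6=3/61
t_q=1/2 → seg 0, τ=1/2; S=1+-1395/244·τ+0·τ²+175/244·τ³=-3453/1952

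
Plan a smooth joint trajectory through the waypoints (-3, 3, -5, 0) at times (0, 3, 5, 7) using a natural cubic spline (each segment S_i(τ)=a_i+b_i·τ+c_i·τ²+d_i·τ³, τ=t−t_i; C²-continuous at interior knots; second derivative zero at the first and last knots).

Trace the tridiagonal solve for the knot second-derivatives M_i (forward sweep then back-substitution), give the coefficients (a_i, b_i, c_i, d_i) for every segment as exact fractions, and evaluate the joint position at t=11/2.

  seg 0: a=-3 b=335/76 c=0 d=-61/228
  seg 1: a=3 b=-107/38 c=-183/76 d=69/76
  seg 2: a=-5 b=-59/38 c=231/76 d=-77/152
S(11/2) = -6177/1216

Δ: Δ0=2, Δ1=-4, Δ2=5/2
row 1: diag=10, rhs=-36; c'=1/5, d'=-18/5
row 2: denom=8−2·1/5=38/5; d'=(39−2·-18/5)/(38/5)=231/38
back: M2=231/38
back: M1=-18/5−1/5·231/38=-183/38
M: M0=0, M1=-183/38, M2=231/38, M3=0
seg 0: a=-3, c=M0/2=0, d=(M1−M0)/(6·3)=-61/228, b=Δ0−h0·(2M0+M1)/6=335/76
seg 1: a=3, c=M1/2=-183/76, d=(M2−M1)/(6·2)=69/76, b=Δ1−h1·(2M1+M2)/6=-107/38
seg 2: a=-5, c=M2/2=231/76, d=(M3−M2)/(6·2)=-77/152, b=Δ2−h2·(2M2+M3)/6=-59/38
t_q=11/2 → seg 2, τ=1/2; S=-5+-59/38·τ+231/76·τ²+-77/152·τ³=-6177/1216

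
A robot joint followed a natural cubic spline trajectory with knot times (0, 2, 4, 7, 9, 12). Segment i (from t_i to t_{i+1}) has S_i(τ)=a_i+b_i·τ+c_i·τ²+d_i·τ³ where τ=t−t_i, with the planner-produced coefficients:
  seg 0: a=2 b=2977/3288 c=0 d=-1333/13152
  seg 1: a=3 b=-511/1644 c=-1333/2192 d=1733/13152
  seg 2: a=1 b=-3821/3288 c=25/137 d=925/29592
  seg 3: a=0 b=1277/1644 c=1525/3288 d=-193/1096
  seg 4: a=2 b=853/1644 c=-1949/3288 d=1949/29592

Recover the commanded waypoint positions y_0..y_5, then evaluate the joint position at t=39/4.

y_0=2 y_1=3 y_2=1 y_3=0 y_4=2 y_5=0
S(39/4) = 146145/70144

y_0 = S_0(0) = a_0 = 2
y_1 = S_1(0) = a_1 = 3
y_2 = S_2(0) = a_2 = 1
y_3 = S_3(0) = a_3 = 0
y_4 = S_4(0) = a_4 = 2
y_5 = S_4(3) = 0
t_q=39/4 is in segment 4 (τ=3/4); S_4(τ)=146145/70144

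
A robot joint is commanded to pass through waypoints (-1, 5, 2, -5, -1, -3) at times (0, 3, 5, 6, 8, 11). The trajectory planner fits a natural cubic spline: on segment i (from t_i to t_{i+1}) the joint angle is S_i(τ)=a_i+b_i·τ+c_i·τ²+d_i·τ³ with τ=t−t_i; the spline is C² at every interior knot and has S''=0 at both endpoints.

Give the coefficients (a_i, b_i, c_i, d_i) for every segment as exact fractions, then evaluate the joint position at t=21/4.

  seg 0: a=-1 b=7075/3036 c=0 d=-1003/27324
  seg 1: a=5 b=2033/1518 c=-1003/3036 d=-3307/6072
  seg 2: a=2 b=-1649/253 c=-2731/759 d=215/69
  seg 3: a=-5 b=-3314/759 c=4364/759 d=-974/759
  seg 4: a=-1 b=818/253 c=-1480/759 d=1480/6831
S(21/4) = 3147/16192

Δ: Δ0=2, Δ1=-3/2, Δ2=-7, Δ3=2, Δ4=-2/3
row 1: diag=10, rhs=-21; c'=1/5, d'=-21/10
row 2: denom=6−2·1/5=28/5; d'=(-33−2·-21/10)/(28/5)=-36/7
row 3: denom=6−1·5/28=163/28; d'=(54−1·-36/7)/(163/28)=1656/163
row 4: denom=10−2·56/163=1518/163; d'=(-16−2·1656/163)/(1518/163)=-2960/759
back: M4=-2960/759
back: M3=1656/163−56/163·-2960/759=8728/759
back: M2=-36/7−5/28·8728/759=-5462/759
back: M1=-21/10−1/5·-5462/759=-1003/1518
M: M0=0, M1=-1003/1518, M2=-5462/759, M3=8728/759, M4=-2960/759, M5=0
seg 0: a=-1, c=M0/2=0, d=(M1−M0)/(6·3)=-1003/27324, b=Δ0−h0·(2M0+M1)/6=7075/3036
seg 1: a=5, c=M1/2=-1003/3036, d=(M2−M1)/(6·2)=-3307/6072, b=Δ1−h1·(2M1+M2)/6=2033/1518
seg 2: a=2, c=M2/2=-2731/759, d=(M3−M2)/(6·1)=215/69, b=Δ2−h2·(2M2+M3)/6=-1649/253
seg 3: a=-5, c=M3/2=4364/759, d=(M4−M3)/(6·2)=-974/759, b=Δ3−h3·(2M3+M4)/6=-3314/759
seg 4: a=-1, c=M4/2=-1480/759, d=(M5−M4)/(6·3)=1480/6831, b=Δ4−h4·(2M4+M5)/6=818/253
t_q=21/4 → seg 2, τ=1/4; S=2+-1649/253·τ+-2731/759·τ²+215/69·τ³=3147/16192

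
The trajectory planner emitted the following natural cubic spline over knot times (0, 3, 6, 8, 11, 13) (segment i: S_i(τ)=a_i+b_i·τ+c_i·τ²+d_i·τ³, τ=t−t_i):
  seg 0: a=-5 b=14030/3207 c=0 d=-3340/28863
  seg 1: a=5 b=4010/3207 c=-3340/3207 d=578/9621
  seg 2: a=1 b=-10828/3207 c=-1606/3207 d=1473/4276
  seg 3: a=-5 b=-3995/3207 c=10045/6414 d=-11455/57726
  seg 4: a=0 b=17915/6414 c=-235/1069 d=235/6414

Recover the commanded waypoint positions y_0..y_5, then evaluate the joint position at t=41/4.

y_0=-5 y_1=5 y_2=1 y_3=-5 y_4=0 y_5=5
S(41/4) = -292105/136832

y_0 = S_0(0) = a_0 = -5
y_1 = S_1(0) = a_1 = 5
y_2 = S_2(0) = a_2 = 1
y_3 = S_3(0) = a_3 = -5
y_4 = S_4(0) = a_4 = 0
y_5 = S_4(2) = 5
t_q=41/4 is in segment 3 (τ=9/4); S_3(τ)=-292105/136832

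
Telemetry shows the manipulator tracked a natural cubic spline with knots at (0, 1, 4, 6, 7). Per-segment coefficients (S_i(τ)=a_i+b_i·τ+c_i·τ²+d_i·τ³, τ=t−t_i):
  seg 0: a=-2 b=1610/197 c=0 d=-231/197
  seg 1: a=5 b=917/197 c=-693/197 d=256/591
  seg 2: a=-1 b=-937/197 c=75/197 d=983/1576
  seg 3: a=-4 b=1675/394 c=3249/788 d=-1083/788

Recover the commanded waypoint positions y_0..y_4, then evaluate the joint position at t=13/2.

y_0=-2 y_1=5 y_2=-1 y_3=-4 y_4=3
S(13/2) = -6401/6304

y_0 = S_0(0) = a_0 = -2
y_1 = S_1(0) = a_1 = 5
y_2 = S_2(0) = a_2 = -1
y_3 = S_3(0) = a_3 = -4
y_4 = S_3(1) = 3
t_q=13/2 is in segment 3 (τ=1/2); S_3(τ)=-6401/6304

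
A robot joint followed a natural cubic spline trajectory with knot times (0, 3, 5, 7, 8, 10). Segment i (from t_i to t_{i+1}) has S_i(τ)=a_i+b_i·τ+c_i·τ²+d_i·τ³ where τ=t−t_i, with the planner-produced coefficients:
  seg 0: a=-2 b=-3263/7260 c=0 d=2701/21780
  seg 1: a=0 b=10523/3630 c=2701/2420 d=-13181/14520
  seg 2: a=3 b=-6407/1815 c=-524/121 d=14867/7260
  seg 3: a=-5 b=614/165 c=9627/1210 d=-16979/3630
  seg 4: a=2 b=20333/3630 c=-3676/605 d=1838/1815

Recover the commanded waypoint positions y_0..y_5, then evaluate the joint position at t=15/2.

y_0=-2 y_1=0 y_2=3 y_3=-5 y_4=2 y_5=-3
S(15/2) = -3359/1936

y_0 = S_0(0) = a_0 = -2
y_1 = S_1(0) = a_1 = 0
y_2 = S_2(0) = a_2 = 3
y_3 = S_3(0) = a_3 = -5
y_4 = S_4(0) = a_4 = 2
y_5 = S_4(2) = -3
t_q=15/2 is in segment 3 (τ=1/2); S_3(τ)=-3359/1936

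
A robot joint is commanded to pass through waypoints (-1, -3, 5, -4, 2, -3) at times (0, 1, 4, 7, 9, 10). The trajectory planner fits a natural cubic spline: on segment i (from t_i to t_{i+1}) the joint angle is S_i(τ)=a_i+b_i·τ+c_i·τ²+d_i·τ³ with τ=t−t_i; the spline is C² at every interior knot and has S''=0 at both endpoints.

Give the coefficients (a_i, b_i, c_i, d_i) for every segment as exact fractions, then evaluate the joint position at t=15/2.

  seg 0: a=-1 b=-1648/555 c=0 d=538/555
  seg 1: a=-3 b=-34/555 c=538/185 d=-3328/4995
  seg 2: a=5 b=-334/555 c=-1714/555 d=103/135
  seg 3: a=-4 b=163/111 c=699/185 d=-836/555
  seg 4: a=2 b=-829/555 c=-973/185 d=973/555
S(15/2) = -1857/740

Δ: Δ0=-2, Δ1=8/3, Δ2=-3, Δ3=3, Δ4=-5
row 1: diag=8, rhs=28; c'=3/8, d'=7/2
row 2: denom=12−3·3/8=87/8; d'=(-34−3·7/2)/(87/8)=-356/87
row 3: denom=10−3·8/29=266/29; d'=(36−3·-356/87)/(266/29)=100/19
row 4: denom=6−2·29/133=740/133; d'=(-48−2·100/19)/(740/133)=-1946/185
back: M4=-1946/185
back: M3=100/19−29/133·-1946/185=1398/185
back: M2=-356/87−8/29·1398/185=-3428/555
back: M1=7/2−3/8·-3428/555=1076/185
M: M0=0, M1=1076/185, M2=-3428/555, M3=1398/185, M4=-1946/185, M5=0
seg 0: a=-1, c=M0/2=0, d=(M1−M0)/(6·1)=538/555, b=Δ0−h0·(2M0+M1)/6=-1648/555
seg 1: a=-3, c=M1/2=538/185, d=(M2−M1)/(6·3)=-3328/4995, b=Δ1−h1·(2M1+M2)/6=-34/555
seg 2: a=5, c=M2/2=-1714/555, d=(M3−M2)/(6·3)=103/135, b=Δ2−h2·(2M2+M3)/6=-334/555
seg 3: a=-4, c=M3/2=699/185, d=(M4−M3)/(6·2)=-836/555, b=Δ3−h3·(2M3+M4)/6=163/111
seg 4: a=2, c=M4/2=-973/185, d=(M5−M4)/(6·1)=973/555, b=Δ4−h4·(2M4+M5)/6=-829/555
t_q=15/2 → seg 3, τ=1/2; S=-4+163/111·τ+699/185·τ²+-836/555·τ³=-1857/740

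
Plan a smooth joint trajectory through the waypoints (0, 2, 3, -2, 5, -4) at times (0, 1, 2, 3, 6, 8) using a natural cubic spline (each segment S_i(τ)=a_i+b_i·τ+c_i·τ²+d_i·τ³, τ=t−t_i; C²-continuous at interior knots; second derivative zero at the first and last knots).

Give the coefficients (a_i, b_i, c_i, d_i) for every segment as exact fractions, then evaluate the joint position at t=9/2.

Δ: Δ0=2, Δ1=1, Δ2=-5, Δ3=7/3, Δ4=-9/2
row 1: diag=4, rhs=-6; c'=1/4, d'=-3/2
row 2: denom=4−1·1/4=15/4; d'=(-36−1·-3/2)/(15/4)=-46/5
row 3: denom=8−1·4/15=116/15; d'=(44−1·-46/5)/(116/15)=399/58
row 4: denom=10−3·45/116=1025/116; d'=(-41−3·399/58)/(1025/116)=-286/41
back: M4=-286/41
back: M3=399/58−45/116·-286/41=393/41
back: M2=-46/5−4/15·393/41=-482/41
back: M1=-3/2−1/4·-482/41=59/41
M: M0=0, M1=59/41, M2=-482/41, M3=393/41, M4=-286/41, M5=0
seg 0: a=0, c=M0/2=0, d=(M1−M0)/(6·1)=59/246, b=Δ0−h0·(2M0+M1)/6=433/246
seg 1: a=2, c=M1/2=59/82, d=(M2−M1)/(6·1)=-541/246, b=Δ1−h1·(2M1+M2)/6=305/123
seg 2: a=3, c=M2/2=-241/41, d=(M3−M2)/(6·1)=875/246, b=Δ2−h2·(2M2+M3)/6=-659/246
seg 3: a=-2, c=M3/2=393/82, d=(M4−M3)/(6·3)=-679/738, b=Δ3−h3·(2M3+M4)/6=-463/123
seg 4: a=5, c=M4/2=-143/41, d=(M5−M4)/(6·2)=143/246, b=Δ4−h4·(2M4+M5)/6=37/246
t_q=9/2 → seg 3, τ=3/2; S=-2+-463/123·τ+393/82·τ²+-679/738·τ³=21/656

  seg 0: a=0 b=433/246 c=0 d=59/246
  seg 1: a=2 b=305/123 c=59/82 d=-541/246
  seg 2: a=3 b=-659/246 c=-241/41 d=875/246
  seg 3: a=-2 b=-463/123 c=393/82 d=-679/738
  seg 4: a=5 b=37/246 c=-143/41 d=143/246
S(9/2) = 21/656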